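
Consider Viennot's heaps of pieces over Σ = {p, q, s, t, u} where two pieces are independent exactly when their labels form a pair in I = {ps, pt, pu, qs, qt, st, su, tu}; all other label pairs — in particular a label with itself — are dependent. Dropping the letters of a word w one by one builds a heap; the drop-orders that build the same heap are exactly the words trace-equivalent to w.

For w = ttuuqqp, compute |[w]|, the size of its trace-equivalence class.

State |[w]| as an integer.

21

piece 0:t — minimal
piece 1:t rests on {0:t}
piece 2:u — minimal
piece 3:u rests on {2:u}
piece 4:q rests on {3:u}
piece 5:q rests on {4:q}
piece 6:p rests on {5:q}
minimal pieces: {0:t, 2:u}
ways to finish when only these pieces remain (= sum over removing one remaining piece with nothing left below it):
  1 left: {1}→1  {6}→1
  2 left: {0,1}→1  {1,6}→2  {5,6}→1
  3 left: {0,1,6}→3  {1,5,6}→3  {4,5,6}→1
  4 left: {0,1,5,6}→6  {1,4,5,6}→4  {3,4,5,6}→1
  5 left: {0,1,4,5,6}→10  {1,3,4,5,6}→5  {2,3,4,5,6}→1
  placing 0:t first → 6 extensions
  placing 2:u first → 15 extensions
total linear extensions = 21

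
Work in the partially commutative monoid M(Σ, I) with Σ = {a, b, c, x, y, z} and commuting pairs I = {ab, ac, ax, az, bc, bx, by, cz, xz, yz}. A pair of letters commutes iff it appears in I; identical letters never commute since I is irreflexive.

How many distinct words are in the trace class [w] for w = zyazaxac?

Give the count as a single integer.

0(z) covers ∅
1(y) covers ∅
2(a) covers 1:y
3(z) covers 0:z
4(a) covers 2:a
5(x) covers 1:y
6(a) covers 4:a
7(c) covers 5:x
floor of heap: 0:z, 1:y
completions by unplaced set U, small U first (add the entries for U minus each lowest piece of U):
  |U|=1: {3}:1  {6}:1  {7}:1
  |U|=2: {0,3}:1  {3,6}:2  {3,7}:2  {4,6}:1  {5,7}:1  {6,7}:2
  |U|=3: {0,3,6}:3  {0,3,7}:3  {2,4,6}:1  {3,4,6}:3  {3,5,7}:3  {3,6,7}:6  {4,6,7}:3  {5,6,7}:3
  |U|=4: {0,3,4,6}:6  {0,3,5,7}:6  {0,3,6,7}:12  {2,3,4,6}:4  {2,4,6,7}:4  {3,4,6,7}:12  {3,5,6,7}:12  {4,5,6,7}:6
  |U|=5: {0,2,3,4,6}:10  {0,3,4,6,7}:30  {0,3,5,6,7}:30  {2,3,4,6,7}:20  {2,4,5,6,7}:10  {3,4,5,6,7}:30
  |U|=6: {0,2,3,4,6,7}:60  {0,3,4,5,6,7}:90  {1,2,4,5,6,7}:10  {2,3,4,5,6,7}:60
  start at 0(z): 70
  start at 1(y): 210
sum over floor = 280

280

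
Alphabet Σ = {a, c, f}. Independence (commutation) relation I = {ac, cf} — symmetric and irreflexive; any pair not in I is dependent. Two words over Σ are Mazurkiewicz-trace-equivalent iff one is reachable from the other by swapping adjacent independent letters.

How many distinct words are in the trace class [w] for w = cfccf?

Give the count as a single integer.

piece 0:c — minimal
piece 1:f — minimal
piece 2:c rests on {0:c}
piece 3:c rests on {2:c}
piece 4:f rests on {1:f}
minimal pieces: {0:c, 1:f}
ways to finish when only these pieces remain (= sum over removing one remaining piece with nothing left below it):
  1 left: {3}→1  {4}→1
  2 left: {1,4}→1  {2,3}→1  {3,4}→2
  3 left: {0,2,3}→1  {1,3,4}→3  {2,3,4}→3
  placing 0:c first → 6 extensions
  placing 1:f first → 4 extensions
total linear extensions = 10

10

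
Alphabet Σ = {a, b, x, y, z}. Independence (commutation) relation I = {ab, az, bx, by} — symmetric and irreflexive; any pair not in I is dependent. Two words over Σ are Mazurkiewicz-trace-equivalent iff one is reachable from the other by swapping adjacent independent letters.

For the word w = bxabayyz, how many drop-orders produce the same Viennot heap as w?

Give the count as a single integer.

piece 0:b — minimal
piece 1:x — minimal
piece 2:a rests on {1:x}
piece 3:b rests on {0:b}
piece 4:a rests on {2:a}
piece 5:y rests on {4:a}
piece 6:y rests on {5:y}
piece 7:z rests on {3:b, 6:y}
minimal pieces: {0:b, 1:x}
ways to finish when only these pieces remain (= sum over removing one remaining piece with nothing left below it):
  1 left: {7}→1
  2 left: {3,7}→1  {6,7}→1
  3 left: {0,3,7}→1  {3,6,7}→2  {5,6,7}→1
  4 left: {0,3,6,7}→3  {3,5,6,7}→3  {4,5,6,7}→1
  5 left: {0,3,5,6,7}→6  {2,4,5,6,7}→1  {3,4,5,6,7}→4
  6 left: {0,3,4,5,6,7}→10  {1,2,4,5,6,7}→1  {2,3,4,5,6,7}→5
  placing 0:b first → 6 extensions
  placing 1:x first → 15 extensions
total linear extensions = 21

21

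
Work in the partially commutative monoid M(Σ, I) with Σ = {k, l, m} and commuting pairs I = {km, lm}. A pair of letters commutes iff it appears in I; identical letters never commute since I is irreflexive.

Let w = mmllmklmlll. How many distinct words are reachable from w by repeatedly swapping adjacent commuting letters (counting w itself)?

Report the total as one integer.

330

drop 0:m onto floor
drop 1:m onto {0:m}
drop 2:l onto floor
drop 3:l onto {2:l}
drop 4:m onto {1:m}
drop 5:k onto {3:l}
drop 6:l onto {5:k}
drop 7:m onto {4:m}
drop 8:l onto {6:l}
drop 9:l onto {8:l}
drop 10:l onto {9:l}
ground layer = {0:m, 2:l}
drop-orders for the pieces not yet dropped (sum over which currently-grounded one goes next):
  1 to go: {7} 1  {10} 1
  2 to go: {4,7} 1  {7,10} 2  {9,10} 1
  3 to go: {1,4,7} 1  {4,7,10} 3  {7,9,10} 3  {8,9,10} 1
  4 to go: {0,1,4,7} 1  {1,4,7,10} 4  {4,7,9,10} 6  {6,8,9,10} 1  {7,8,9,10} 4
  5 to go: {0,1,4,7,10} 5  {1,4,7,9,10} 10  {4,7,8,9,10} 10  {5,6,8,9,10} 1  {6,7,8,9,10} 5
  6 to go: {0,1,4,7,9,10} 15  {1,4,7,8,9,10} 20  {3,5,6,8,9,10} 1  {4,6,7,8,9,10} 15  {5,6,7,8,9,10} 6
  7 to go: {0,1,4,7,8,9,10} 35  {1,4,6,7,8,9,10} 35  {2,3,5,6,8,9,10} 1  {3,5,6,7,8,9,10} 7  {4,5,6,7,8,9,10} 21
  8 to go: {0,1,4,6,7,8,9,10} 70  {1,4,5,6,7,8,9,10} 56  {2,3,5,6,7,8,9,10} 8  {3,4,5,6,7,8,9,10} 28
  9 to go: {0,1,4,5,6,7,8,9,10} 126  {1,3,4,5,6,7,8,9,10} 84  {2,3,4,5,6,7,8,9,10} 36
  if 0:m drops first: 120 orders
  if 2:l drops first: 210 orders
heap linearizations: 330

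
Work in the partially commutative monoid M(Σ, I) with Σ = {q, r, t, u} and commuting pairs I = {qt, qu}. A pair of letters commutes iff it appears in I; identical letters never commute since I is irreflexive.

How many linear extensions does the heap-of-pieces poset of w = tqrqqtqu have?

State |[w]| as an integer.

#0=t has no predecessor
#1=q has no predecessor
#2=r depends on [0:t, 1:q]
#3=q depends on [2:r]
#4=q depends on [3:q]
#5=t depends on [2:r]
#6=q depends on [4:q]
#7=u depends on [5:t]
sources: [0:t, 1:q]
N(rest) = Σ N(rest − s) over sources s of rest; N(one piece) = 1:
  size 1 → [6]=1  [7]=1
  size 2 → [4,6]=1  [5,7]=1  [6,7]=2
  size 3 → [3,4,6]=1  [4,6,7]=3  [5,6,7]=3
  size 4 → [3,4,6,7]=4  [4,5,6,7]=6
  size 5 → [3,4,5,6,7]=10
  size 6 → [2,3,4,5,6,7]=10
  first=0(t) contributes 10
  first=1(q) contributes 10
|[w]| = 20

20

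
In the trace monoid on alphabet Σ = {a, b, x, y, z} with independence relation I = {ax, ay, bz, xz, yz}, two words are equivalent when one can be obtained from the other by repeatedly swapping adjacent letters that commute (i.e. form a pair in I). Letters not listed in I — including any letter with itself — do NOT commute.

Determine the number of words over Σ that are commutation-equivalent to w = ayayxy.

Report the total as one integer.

15

#0=a has no predecessor
#1=y has no predecessor
#2=a depends on [0:a]
#3=y depends on [1:y]
#4=x depends on [3:y]
#5=y depends on [4:x]
sources: [0:a, 1:y]
N(rest) = Σ N(rest − s) over sources s of rest; N(one piece) = 1:
  size 1 → [2]=1  [5]=1
  size 2 → [0,2]=1  [2,5]=2  [4,5]=1
  size 3 → [0,2,5]=3  [2,4,5]=3  [3,4,5]=1
  size 4 → [0,2,4,5]=6  [1,3,4,5]=1  [2,3,4,5]=4
  first=0(a) contributes 5
  first=1(y) contributes 10
|[w]| = 15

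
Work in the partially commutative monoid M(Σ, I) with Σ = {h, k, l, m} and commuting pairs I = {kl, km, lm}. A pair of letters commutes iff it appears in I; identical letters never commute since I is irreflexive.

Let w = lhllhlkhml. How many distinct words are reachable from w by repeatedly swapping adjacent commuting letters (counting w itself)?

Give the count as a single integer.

4

0(l) covers ∅
1(h) covers 0:l
2(l) covers 1:h
3(l) covers 2:l
4(h) covers 3:l
5(l) covers 4:h
6(k) covers 4:h
7(h) covers 5:l, 6:k
8(m) covers 7:h
9(l) covers 7:h
floor of heap: 0:l
completions by unplaced set U, small U first (add the entries for U minus each lowest piece of U):
  |U|=1: {8}:1  {9}:1
  |U|=2: {8,9}:2
  |U|=3: {7,8,9}:2
  |U|=4: {5,7,8,9}:2  {6,7,8,9}:2
  |U|=5: {5,6,7,8,9}:4
  |U|=6: {4,5,6,7,8,9}:4
  |U|=7: {3,4,5,6,7,8,9}:4
  |U|=8: {2,3,4,5,6,7,8,9}:4
  start at 0(l): 4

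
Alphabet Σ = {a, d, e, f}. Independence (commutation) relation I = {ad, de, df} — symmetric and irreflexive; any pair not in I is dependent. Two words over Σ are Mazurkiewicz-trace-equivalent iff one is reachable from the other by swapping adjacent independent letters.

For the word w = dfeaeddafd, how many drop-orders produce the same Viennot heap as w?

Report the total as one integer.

210

drop 0:d onto floor
drop 1:f onto floor
drop 2:e onto {1:f}
drop 3:a onto {2:e}
drop 4:e onto {3:a}
drop 5:d onto {0:d}
drop 6:d onto {5:d}
drop 7:a onto {4:e}
drop 8:f onto {7:a}
drop 9:d onto {6:d}
ground layer = {0:d, 1:f}
drop-orders for the pieces not yet dropped (sum over which currently-grounded one goes next):
  1 to go: {8} 1  {9} 1
  2 to go: {6,9} 1  {7,8} 1  {8,9} 2
  3 to go: {4,7,8} 1  {5,6,9} 1  {6,8,9} 3  {7,8,9} 3
  4 to go: {0,5,6,9} 1  {3,4,7,8} 1  {4,7,8,9} 4  {5,6,8,9} 4  {6,7,8,9} 6
  5 to go: {0,5,6,8,9} 5  {2,3,4,7,8} 1  {3,4,7,8,9} 5  {4,6,7,8,9} 10  {5,6,7,8,9} 10
  6 to go: {0,5,6,7,8,9} 15  {1,2,3,4,7,8} 1  {2,3,4,7,8,9} 6  {3,4,6,7,8,9} 15  {4,5,6,7,8,9} 20
  7 to go: {0,4,5,6,7,8,9} 35  {1,2,3,4,7,8,9} 7  {2,3,4,6,7,8,9} 21  {3,4,5,6,7,8,9} 35
  8 to go: {0,3,4,5,6,7,8,9} 70  {1,2,3,4,6,7,8,9} 28  {2,3,4,5,6,7,8,9} 56
  if 0:d drops first: 84 orders
  if 1:f drops first: 126 orders
heap linearizations: 210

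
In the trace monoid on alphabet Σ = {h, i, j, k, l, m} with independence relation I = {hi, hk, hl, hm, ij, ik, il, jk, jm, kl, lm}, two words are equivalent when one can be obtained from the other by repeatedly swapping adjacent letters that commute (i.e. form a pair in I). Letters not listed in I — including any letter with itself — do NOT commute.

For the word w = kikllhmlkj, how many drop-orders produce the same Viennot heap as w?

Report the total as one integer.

3024

0(k) covers ∅
1(i) covers ∅
2(k) covers 0:k
3(l) covers ∅
4(l) covers 3:l
5(h) covers ∅
6(m) covers 1:i, 2:k
7(l) covers 4:l
8(k) covers 6:m
9(j) covers 5:h, 7:l
floor of heap: 0:k, 1:i, 3:l, 5:h
completions by unplaced set U, small U first (add the entries for U minus each lowest piece of U):
  |U|=1: {8}:1  {9}:1
  |U|=2: {5,9}:1  {6,8}:1  {7,9}:1  {8,9}:2
  |U|=3: {1,6,8}:1  {2,6,8}:1  {4,7,9}:1  {5,7,9}:2  {5,8,9}:3  {6,8,9}:3  {7,8,9}:3
  |U|=4: {0,2,6,8}:1  {1,2,6,8}:2  {1,6,8,9}:4  {2,6,8,9}:4  {3,4,7,9}:1  {4,5,7,9}:3  {4,7,8,9}:4  {5,6,8,9}:6  {5,7,8,9}:8  {6,7,8,9}:6
  |U|=5: {0,1,2,6,8}:3  {0,2,6,8,9}:5  {1,2,6,8,9}:10  {1,5,6,8,9}:10  {1,6,7,8,9}:10  {2,5,6,8,9}:10  {2,6,7,8,9}:10  {3,4,5,7,9}:4  {3,4,7,8,9}:5  {4,5,7,8,9}:15  {4,6,7,8,9}:10  {5,6,7,8,9}:20
  |U|=6: {0,1,2,6,8,9}:18  {0,2,5,6,8,9}:15  {0,2,6,7,8,9}:15  {1,2,5,6,8,9}:30  {1,2,6,7,8,9}:30  {1,4,6,7,8,9}:20  {1,5,6,7,8,9}:40  {2,4,6,7,8,9}:20  {2,5,6,7,8,9}:40  {3,4,5,7,8,9}:24  {3,4,6,7,8,9}:15  {4,5,6,7,8,9}:45
  |U|=7: {0,1,2,5,6,8,9}:63  {0,1,2,6,7,8,9}:63  {0,2,4,6,7,8,9}:35  {0,2,5,6,7,8,9}:70  {1,2,4,6,7,8,9}:70  {1,2,5,6,7,8,9}:140  {1,3,4,6,7,8,9}:35  {1,4,5,6,7,8,9}:105  {2,3,4,6,7,8,9}:35  {2,4,5,6,7,8,9}:105  {3,4,5,6,7,8,9}:84
  |U|=8: {0,1,2,4,6,7,8,9}:168  {0,1,2,5,6,7,8,9}:336  {0,2,3,4,6,7,8,9}:70  {0,2,4,5,6,7,8,9}:210  {1,2,3,4,6,7,8,9}:140  {1,2,4,5,6,7,8,9}:420  {1,3,4,5,6,7,8,9}:224  {2,3,4,5,6,7,8,9}:224
  start at 0(k): 1008
  start at 1(i): 504
  start at 3(l): 1134
  start at 5(h): 378
sum over floor = 3024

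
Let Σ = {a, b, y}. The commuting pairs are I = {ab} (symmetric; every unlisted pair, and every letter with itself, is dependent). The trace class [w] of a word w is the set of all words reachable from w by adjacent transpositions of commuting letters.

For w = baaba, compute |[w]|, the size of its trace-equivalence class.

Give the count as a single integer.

10

drop 0:b onto floor
drop 1:a onto floor
drop 2:a onto {1:a}
drop 3:b onto {0:b}
drop 4:a onto {2:a}
ground layer = {0:b, 1:a}
drop-orders for the pieces not yet dropped (sum over which currently-grounded one goes next):
  1 to go: {3} 1  {4} 1
  2 to go: {0,3} 1  {2,4} 1  {3,4} 2
  3 to go: {0,3,4} 3  {1,2,4} 1  {2,3,4} 3
  if 0:b drops first: 4 orders
  if 1:a drops first: 6 orders
heap linearizations: 10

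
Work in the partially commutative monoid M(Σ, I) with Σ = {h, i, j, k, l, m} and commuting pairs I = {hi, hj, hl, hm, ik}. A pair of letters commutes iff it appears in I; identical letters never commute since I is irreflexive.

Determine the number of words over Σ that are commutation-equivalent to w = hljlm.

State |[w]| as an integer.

5

0(h) covers ∅
1(l) covers ∅
2(j) covers 1:l
3(l) covers 2:j
4(m) covers 3:l
floor of heap: 0:h, 1:l
completions by unplaced set U, small U first (add the entries for U minus each lowest piece of U):
  |U|=1: {0}:1  {4}:1
  |U|=2: {0,4}:2  {3,4}:1
  |U|=3: {0,3,4}:3  {2,3,4}:1
  start at 0(h): 1
  start at 1(l): 4
sum over floor = 5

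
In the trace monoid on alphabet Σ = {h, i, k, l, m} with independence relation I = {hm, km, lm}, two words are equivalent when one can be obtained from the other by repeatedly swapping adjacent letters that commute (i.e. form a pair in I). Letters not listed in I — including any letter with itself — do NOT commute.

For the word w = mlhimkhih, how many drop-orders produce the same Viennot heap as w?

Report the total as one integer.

piece 0:m — minimal
piece 1:l — minimal
piece 2:h rests on {1:l}
piece 3:i rests on {0:m, 2:h}
piece 4:m rests on {3:i}
piece 5:k rests on {3:i}
piece 6:h rests on {5:k}
piece 7:i rests on {4:m, 6:h}
piece 8:h rests on {7:i}
minimal pieces: {0:m, 1:l}
ways to finish when only these pieces remain (= sum over removing one remaining piece with nothing left below it):
  1 left: {8}→1
  2 left: {7,8}→1
  3 left: {4,7,8}→1  {6,7,8}→1
  4 left: {4,6,7,8}→2  {5,6,7,8}→1
  5 left: {4,5,6,7,8}→3
  6 left: {3,4,5,6,7,8}→3
  7 left: {0,3,4,5,6,7,8}→3  {2,3,4,5,6,7,8}→3
  placing 0:m first → 3 extensions
  placing 1:l first → 6 extensions
total linear extensions = 9

9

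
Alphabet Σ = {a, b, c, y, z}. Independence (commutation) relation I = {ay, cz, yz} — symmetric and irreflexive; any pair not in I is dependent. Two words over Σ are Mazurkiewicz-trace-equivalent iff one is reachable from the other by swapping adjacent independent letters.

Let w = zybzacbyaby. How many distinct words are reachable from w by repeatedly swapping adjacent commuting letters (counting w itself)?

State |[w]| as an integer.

piece 0:z — minimal
piece 1:y — minimal
piece 2:b rests on {0:z, 1:y}
piece 3:z rests on {2:b}
piece 4:a rests on {3:z}
piece 5:c rests on {4:a}
piece 6:b rests on {5:c}
piece 7:y rests on {6:b}
piece 8:a rests on {6:b}
piece 9:b rests on {7:y, 8:a}
piece 10:y rests on {9:b}
minimal pieces: {0:z, 1:y}
ways to finish when only these pieces remain (= sum over removing one remaining piece with nothing left below it):
  1 left: {10}→1
  2 left: {9,10}→1
  3 left: {7,9,10}→1  {8,9,10}→1
  4 left: {7,8,9,10}→2
  5 left: {6,7,8,9,10}→2
  6 left: {5,6,7,8,9,10}→2
  7 left: {4,5,6,7,8,9,10}→2
  8 left: {3,4,5,6,7,8,9,10}→2
  9 left: {2,3,4,5,6,7,8,9,10}→2
  placing 0:z first → 2 extensions
  placing 1:y first → 2 extensions
total linear extensions = 4

4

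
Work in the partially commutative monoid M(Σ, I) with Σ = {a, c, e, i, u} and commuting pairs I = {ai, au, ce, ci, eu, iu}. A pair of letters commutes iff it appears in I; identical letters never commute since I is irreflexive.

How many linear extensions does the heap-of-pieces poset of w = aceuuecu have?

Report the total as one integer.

drop 0:a onto floor
drop 1:c onto {0:a}
drop 2:e onto {0:a}
drop 3:u onto {1:c}
drop 4:u onto {3:u}
drop 5:e onto {2:e}
drop 6:c onto {4:u}
drop 7:u onto {6:c}
ground layer = {0:a}
drop-orders for the pieces not yet dropped (sum over which currently-grounded one goes next):
  1 to go: {5} 1  {7} 1
  2 to go: {2,5} 1  {5,7} 2  {6,7} 1
  3 to go: {2,5,7} 3  {4,6,7} 1  {5,6,7} 3
  4 to go: {2,5,6,7} 6  {3,4,6,7} 1  {4,5,6,7} 4
  5 to go: {1,3,4,6,7} 1  {2,4,5,6,7} 10  {3,4,5,6,7} 5
  6 to go: {1,3,4,5,6,7} 6  {2,3,4,5,6,7} 15
  if 0:a drops first: 21 orders

21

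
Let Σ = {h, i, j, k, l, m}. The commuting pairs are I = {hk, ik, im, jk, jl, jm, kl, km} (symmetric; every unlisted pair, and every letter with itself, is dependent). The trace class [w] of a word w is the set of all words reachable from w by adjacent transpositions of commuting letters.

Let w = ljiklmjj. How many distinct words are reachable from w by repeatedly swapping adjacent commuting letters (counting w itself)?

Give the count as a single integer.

96

#0=l has no predecessor
#1=j has no predecessor
#2=i depends on [0:l, 1:j]
#3=k has no predecessor
#4=l depends on [2:i]
#5=m depends on [4:l]
#6=j depends on [2:i]
#7=j depends on [6:j]
sources: [0:l, 1:j, 3:k]
N(rest) = Σ N(rest − s) over sources s of rest; N(one piece) = 1:
  size 1 → [3]=1  [5]=1  [7]=1
  size 2 → [3,5]=2  [3,7]=2  [4,5]=1  [5,7]=2  [6,7]=1
  size 3 → [3,4,5]=3  [3,5,7]=6  [3,6,7]=3  [4,5,7]=3  [5,6,7]=3
  size 4 → [3,4,5,7]=12  [3,5,6,7]=12  [4,5,6,7]=6
  size 5 → [2,4,5,6,7]=6  [3,4,5,6,7]=30
  size 6 → [0,2,4,5,6,7]=6  [1,2,4,5,6,7]=6  [2,3,4,5,6,7]=36
  first=0(l) contributes 42
  first=1(j) contributes 42
  first=3(k) contributes 12
|[w]| = 96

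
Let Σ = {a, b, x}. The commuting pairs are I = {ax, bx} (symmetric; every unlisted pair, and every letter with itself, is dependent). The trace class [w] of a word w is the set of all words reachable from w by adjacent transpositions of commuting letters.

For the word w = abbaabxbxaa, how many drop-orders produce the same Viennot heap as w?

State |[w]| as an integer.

piece 0:a — minimal
piece 1:b rests on {0:a}
piece 2:b rests on {1:b}
piece 3:a rests on {2:b}
piece 4:a rests on {3:a}
piece 5:b rests on {4:a}
piece 6:x — minimal
piece 7:b rests on {5:b}
piece 8:x rests on {6:x}
piece 9:a rests on {7:b}
piece 10:a rests on {9:a}
minimal pieces: {0:a, 6:x}
ways to finish when only these pieces remain (= sum over removing one remaining piece with nothing left below it):
  1 left: {8}→1  {10}→1
  2 left: {6,8}→1  {8,10}→2  {9,10}→1
  3 left: {6,8,10}→3  {7,9,10}→1  {8,9,10}→3
  4 left: {5,7,9,10}→1  {6,8,9,10}→6  {7,8,9,10}→4
  5 left: {4,5,7,9,10}→1  {5,7,8,9,10}→5  {6,7,8,9,10}→10
  6 left: {3,4,5,7,9,10}→1  {4,5,7,8,9,10}→6  {5,6,7,8,9,10}→15
  7 left: {2,3,4,5,7,9,10}→1  {3,4,5,7,8,9,10}→7  {4,5,6,7,8,9,10}→21
  8 left: {1,2,3,4,5,7,9,10}→1  {2,3,4,5,7,8,9,10}→8  {3,4,5,6,7,8,9,10}→28
  9 left: {0,1,2,3,4,5,7,9,10}→1  {1,2,3,4,5,7,8,9,10}→9  {2,3,4,5,6,7,8,9,10}→36
  placing 0:a first → 45 extensions
  placing 6:x first → 10 extensions
total linear extensions = 55

55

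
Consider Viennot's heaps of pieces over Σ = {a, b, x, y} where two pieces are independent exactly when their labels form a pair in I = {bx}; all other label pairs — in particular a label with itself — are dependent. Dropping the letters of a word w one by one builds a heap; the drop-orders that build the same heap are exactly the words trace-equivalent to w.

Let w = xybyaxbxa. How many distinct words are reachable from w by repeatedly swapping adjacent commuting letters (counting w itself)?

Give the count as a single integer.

3

piece 0:x — minimal
piece 1:y rests on {0:x}
piece 2:b rests on {1:y}
piece 3:y rests on {2:b}
piece 4:a rests on {3:y}
piece 5:x rests on {4:a}
piece 6:b rests on {4:a}
piece 7:x rests on {5:x}
piece 8:a rests on {6:b, 7:x}
minimal pieces: {0:x}
ways to finish when only these pieces remain (= sum over removing one remaining piece with nothing left below it):
  1 left: {8}→1
  2 left: {6,8}→1  {7,8}→1
  3 left: {5,7,8}→1  {6,7,8}→2
  4 left: {5,6,7,8}→3
  5 left: {4,5,6,7,8}→3
  6 left: {3,4,5,6,7,8}→3
  7 left: {2,3,4,5,6,7,8}→3
  placing 0:x first → 3 extensions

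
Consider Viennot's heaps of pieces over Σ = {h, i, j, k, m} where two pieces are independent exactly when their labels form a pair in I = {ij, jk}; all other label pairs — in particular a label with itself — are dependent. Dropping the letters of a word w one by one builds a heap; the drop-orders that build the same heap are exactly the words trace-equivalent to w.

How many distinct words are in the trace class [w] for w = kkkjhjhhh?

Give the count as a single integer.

piece 0:k — minimal
piece 1:k rests on {0:k}
piece 2:k rests on {1:k}
piece 3:j — minimal
piece 4:h rests on {2:k, 3:j}
piece 5:j rests on {4:h}
piece 6:h rests on {5:j}
piece 7:h rests on {6:h}
piece 8:h rests on {7:h}
minimal pieces: {0:k, 3:j}
ways to finish when only these pieces remain (= sum over removing one remaining piece with nothing left below it):
  1 left: {8}→1
  2 left: {7,8}→1
  3 left: {6,7,8}→1
  4 left: {5,6,7,8}→1
  5 left: {4,5,6,7,8}→1
  6 left: {2,4,5,6,7,8}→1  {3,4,5,6,7,8}→1
  7 left: {1,2,4,5,6,7,8}→1  {2,3,4,5,6,7,8}→2
  placing 0:k first → 3 extensions
  placing 3:j first → 1 extensions
total linear extensions = 4

4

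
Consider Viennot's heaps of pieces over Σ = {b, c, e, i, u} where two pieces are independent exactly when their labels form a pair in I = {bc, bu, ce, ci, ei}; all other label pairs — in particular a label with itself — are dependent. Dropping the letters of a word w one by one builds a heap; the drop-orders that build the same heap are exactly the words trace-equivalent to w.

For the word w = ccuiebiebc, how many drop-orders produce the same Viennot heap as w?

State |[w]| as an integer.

28

#0=c has no predecessor
#1=c depends on [0:c]
#2=u depends on [1:c]
#3=i depends on [2:u]
#4=e depends on [2:u]
#5=b depends on [3:i, 4:e]
#6=i depends on [5:b]
#7=e depends on [5:b]
#8=b depends on [6:i, 7:e]
#9=c depends on [2:u]
sources: [0:c]
N(rest) = Σ N(rest − s) over sources s of rest; N(one piece) = 1:
  size 1 → [8]=1  [9]=1
  size 2 → [6,8]=1  [7,8]=1  [8,9]=2
  size 3 → [6,7,8]=2  [6,8,9]=3  [7,8,9]=3
  size 4 → [5,6,7,8]=2  [6,7,8,9]=8
  size 5 → [3,5,6,7,8]=2  [4,5,6,7,8]=2  [5,6,7,8,9]=10
  size 6 → [3,4,5,6,7,8]=4  [3,5,6,7,8,9]=12  [4,5,6,7,8,9]=12
  size 7 → [3,4,5,6,7,8,9]=28
  size 8 → [2,3,4,5,6,7,8,9]=28
  first=0(c) contributes 28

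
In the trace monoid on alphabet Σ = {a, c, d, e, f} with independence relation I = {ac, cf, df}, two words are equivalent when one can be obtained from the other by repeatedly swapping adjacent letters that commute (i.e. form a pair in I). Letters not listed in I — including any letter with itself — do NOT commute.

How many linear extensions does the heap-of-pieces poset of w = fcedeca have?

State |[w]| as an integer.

#0=f has no predecessor
#1=c has no predecessor
#2=e depends on [0:f, 1:c]
#3=d depends on [2:e]
#4=e depends on [3:d]
#5=c depends on [4:e]
#6=a depends on [4:e]
sources: [0:f, 1:c]
N(rest) = Σ N(rest − s) over sources s of rest; N(one piece) = 1:
  size 1 → [5]=1  [6]=1
  size 2 → [5,6]=2
  size 3 → [4,5,6]=2
  size 4 → [3,4,5,6]=2
  size 5 → [2,3,4,5,6]=2
  first=0(f) contributes 2
  first=1(c) contributes 2
|[w]| = 4

4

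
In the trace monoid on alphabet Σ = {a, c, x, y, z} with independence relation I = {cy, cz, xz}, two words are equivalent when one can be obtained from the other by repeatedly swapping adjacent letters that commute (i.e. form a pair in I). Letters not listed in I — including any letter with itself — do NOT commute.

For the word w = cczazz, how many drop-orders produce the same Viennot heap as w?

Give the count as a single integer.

piece 0:c — minimal
piece 1:c rests on {0:c}
piece 2:z — minimal
piece 3:a rests on {1:c, 2:z}
piece 4:z rests on {3:a}
piece 5:z rests on {4:z}
minimal pieces: {0:c, 2:z}
ways to finish when only these pieces remain (= sum over removing one remaining piece with nothing left below it):
  1 left: {5}→1
  2 left: {4,5}→1
  3 left: {3,4,5}→1
  4 left: {1,3,4,5}→1  {2,3,4,5}→1
  placing 0:c first → 2 extensions
  placing 2:z first → 1 extensions
total linear extensions = 3

3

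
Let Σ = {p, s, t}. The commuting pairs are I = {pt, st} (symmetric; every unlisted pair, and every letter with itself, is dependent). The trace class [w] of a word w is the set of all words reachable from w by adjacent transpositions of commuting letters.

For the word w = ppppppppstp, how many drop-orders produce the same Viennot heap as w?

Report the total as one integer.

11

#0=p has no predecessor
#1=p depends on [0:p]
#2=p depends on [1:p]
#3=p depends on [2:p]
#4=p depends on [3:p]
#5=p depends on [4:p]
#6=p depends on [5:p]
#7=p depends on [6:p]
#8=s depends on [7:p]
#9=t has no predecessor
#10=p depends on [8:s]
sources: [0:p, 9:t]
N(rest) = Σ N(rest − s) over sources s of rest; N(one piece) = 1:
  size 1 → [9]=1  [10]=1
  size 2 → [8,10]=1  [9,10]=2
  size 3 → [7,8,10]=1  [8,9,10]=3
  size 4 → [6,7,8,10]=1  [7,8,9,10]=4
  size 5 → [5,6,7,8,10]=1  [6,7,8,9,10]=5
  size 6 → [4,5,6,7,8,10]=1  [5,6,7,8,9,10]=6
  size 7 → [3,4,5,6,7,8,10]=1  [4,5,6,7,8,9,10]=7
  size 8 → [2,3,4,5,6,7,8,10]=1  [3,4,5,6,7,8,9,10]=8
  size 9 → [1,2,3,4,5,6,7,8,10]=1  [2,3,4,5,6,7,8,9,10]=9
  first=0(p) contributes 10
  first=9(t) contributes 1
|[w]| = 11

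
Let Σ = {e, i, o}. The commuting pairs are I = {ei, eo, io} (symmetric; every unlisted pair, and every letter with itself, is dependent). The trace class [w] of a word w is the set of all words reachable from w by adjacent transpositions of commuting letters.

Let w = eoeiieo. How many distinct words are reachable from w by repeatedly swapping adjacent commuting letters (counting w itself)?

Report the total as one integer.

210

drop 0:e onto floor
drop 1:o onto floor
drop 2:e onto {0:e}
drop 3:i onto floor
drop 4:i onto {3:i}
drop 5:e onto {2:e}
drop 6:o onto {1:o}
ground layer = {0:e, 1:o, 3:i}
drop-orders for the pieces not yet dropped (sum over which currently-grounded one goes next):
  1 to go: {4} 1  {5} 1  {6} 1
  2 to go: {1,6} 1  {2,5} 1  {3,4} 1  {4,5} 2  {4,6} 2  {5,6} 2
  3 to go: {0,2,5} 1  {1,4,6} 3  {1,5,6} 3  {2,4,5} 3  {2,5,6} 3  {3,4,5} 3  {3,4,6} 3  {4,5,6} 6
  4 to go: {0,2,4,5} 4  {0,2,5,6} 4  {1,2,5,6} 6  {1,3,4,6} 6  {1,4,5,6} 12  {2,3,4,5} 6  {2,4,5,6} 12  {3,4,5,6} 12
  5 to go: {0,1,2,5,6} 10  {0,2,3,4,5} 10  {0,2,4,5,6} 20  {1,2,4,5,6} 30  {1,3,4,5,6} 30  {2,3,4,5,6} 30
  if 0:e drops first: 90 orders
  if 1:o drops first: 60 orders
  if 3:i drops first: 60 orders
heap linearizations: 210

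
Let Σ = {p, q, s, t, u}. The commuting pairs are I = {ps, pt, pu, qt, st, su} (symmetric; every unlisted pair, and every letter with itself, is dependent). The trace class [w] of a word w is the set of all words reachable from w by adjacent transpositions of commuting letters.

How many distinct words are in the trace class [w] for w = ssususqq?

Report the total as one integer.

15

0(s) covers ∅
1(s) covers 0:s
2(u) covers ∅
3(s) covers 1:s
4(u) covers 2:u
5(s) covers 3:s
6(q) covers 4:u, 5:s
7(q) covers 6:q
floor of heap: 0:s, 2:u
completions by unplaced set U, small U first (add the entries for U minus each lowest piece of U):
  |U|=1: {7}:1
  |U|=2: {6,7}:1
  |U|=3: {4,6,7}:1  {5,6,7}:1
  |U|=4: {2,4,6,7}:1  {3,5,6,7}:1  {4,5,6,7}:2
  |U|=5: {1,3,5,6,7}:1  {2,4,5,6,7}:3  {3,4,5,6,7}:3
  |U|=6: {0,1,3,5,6,7}:1  {1,3,4,5,6,7}:4  {2,3,4,5,6,7}:6
  start at 0(s): 10
  start at 2(u): 5
sum over floor = 15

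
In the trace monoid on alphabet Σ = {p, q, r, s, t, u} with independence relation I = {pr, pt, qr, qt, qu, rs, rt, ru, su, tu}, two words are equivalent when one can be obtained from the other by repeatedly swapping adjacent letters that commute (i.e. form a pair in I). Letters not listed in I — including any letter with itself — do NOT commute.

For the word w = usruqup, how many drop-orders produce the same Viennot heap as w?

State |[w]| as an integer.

70

#0=u has no predecessor
#1=s has no predecessor
#2=r has no predecessor
#3=u depends on [0:u]
#4=q depends on [1:s]
#5=u depends on [3:u]
#6=p depends on [4:q, 5:u]
sources: [0:u, 1:s, 2:r]
N(rest) = Σ N(rest − s) over sources s of rest; N(one piece) = 1:
  size 1 → [2]=1  [6]=1
  size 2 → [2,6]=2  [4,6]=1  [5,6]=1
  size 3 → [1,4,6]=1  [2,4,6]=3  [2,5,6]=3  [3,5,6]=1  [4,5,6]=2
  size 4 → [0,3,5,6]=1  [1,2,4,6]=4  [1,4,5,6]=3  [2,3,5,6]=4  [2,4,5,6]=8  [3,4,5,6]=3
  size 5 → [0,2,3,5,6]=5  [0,3,4,5,6]=4  [1,2,4,5,6]=15  [1,3,4,5,6]=6  [2,3,4,5,6]=15
  first=0(u) contributes 36
  first=1(s) contributes 24
  first=2(r) contributes 10
|[w]| = 70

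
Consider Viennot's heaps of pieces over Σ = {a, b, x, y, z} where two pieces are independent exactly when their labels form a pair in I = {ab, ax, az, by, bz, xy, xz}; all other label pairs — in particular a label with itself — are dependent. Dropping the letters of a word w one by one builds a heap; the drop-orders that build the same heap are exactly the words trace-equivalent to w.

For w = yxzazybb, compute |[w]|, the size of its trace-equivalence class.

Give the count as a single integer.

168

#0=y has no predecessor
#1=x has no predecessor
#2=z depends on [0:y]
#3=a depends on [0:y]
#4=z depends on [2:z]
#5=y depends on [3:a, 4:z]
#6=b depends on [1:x]
#7=b depends on [6:b]
sources: [0:y, 1:x]
N(rest) = Σ N(rest − s) over sources s of rest; N(one piece) = 1:
  size 1 → [5]=1  [7]=1
  size 2 → [3,5]=1  [4,5]=1  [5,7]=2  [6,7]=1
  size 3 → [1,6,7]=1  [2,4,5]=1  [3,4,5]=2  [3,5,7]=3  [4,5,7]=3  [5,6,7]=3
  size 4 → [1,5,6,7]=4  [2,3,4,5]=3  [2,4,5,7]=4  [3,4,5,7]=8  [3,5,6,7]=6  [4,5,6,7]=6
  size 5 → [0,2,3,4,5]=3  [1,3,5,6,7]=10  [1,4,5,6,7]=10  [2,3,4,5,7]=15  [2,4,5,6,7]=10  [3,4,5,6,7]=20
  size 6 → [0,2,3,4,5,7]=18  [1,2,4,5,6,7]=20  [1,3,4,5,6,7]=40  [2,3,4,5,6,7]=45
  first=0(y) contributes 105
  first=1(x) contributes 63
|[w]| = 168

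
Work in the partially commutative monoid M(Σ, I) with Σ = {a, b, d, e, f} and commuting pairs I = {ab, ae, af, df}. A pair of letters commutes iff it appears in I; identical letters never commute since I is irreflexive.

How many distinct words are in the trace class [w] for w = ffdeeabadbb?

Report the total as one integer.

0(f) covers ∅
1(f) covers 0:f
2(d) covers ∅
3(e) covers 1:f, 2:d
4(e) covers 3:e
5(a) covers 2:d
6(b) covers 4:e
7(a) covers 5:a
8(d) covers 6:b, 7:a
9(b) covers 8:d
10(b) covers 9:b
floor of heap: 0:f, 2:d
completions by unplaced set U, small U first (add the entries for U minus each lowest piece of U):
  |U|=1: {10}:1
  |U|=2: {9,10}:1
  |U|=3: {8,9,10}:1
  |U|=4: {6,8,9,10}:1  {7,8,9,10}:1
  |U|=5: {4,6,8,9,10}:1  {5,7,8,9,10}:1  {6,7,8,9,10}:2
  |U|=6: {3,4,6,8,9,10}:1  {4,6,7,8,9,10}:3  {5,6,7,8,9,10}:3
  |U|=7: {1,3,4,6,8,9,10}:1  {3,4,6,7,8,9,10}:4  {4,5,6,7,8,9,10}:6
  |U|=8: {0,1,3,4,6,8,9,10}:1  {1,3,4,6,7,8,9,10}:5  {3,4,5,6,7,8,9,10}:10
  |U|=9: {0,1,3,4,6,7,8,9,10}:6  {1,3,4,5,6,7,8,9,10}:15  {2,3,4,5,6,7,8,9,10}:10
  start at 0(f): 25
  start at 2(d): 21
sum over floor = 46

46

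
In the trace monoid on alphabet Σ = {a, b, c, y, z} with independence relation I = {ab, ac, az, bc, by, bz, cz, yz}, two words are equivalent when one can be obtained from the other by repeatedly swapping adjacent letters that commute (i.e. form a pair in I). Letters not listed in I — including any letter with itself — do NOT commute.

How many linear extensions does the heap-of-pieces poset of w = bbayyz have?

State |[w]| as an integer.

60

piece 0:b — minimal
piece 1:b rests on {0:b}
piece 2:a — minimal
piece 3:y rests on {2:a}
piece 4:y rests on {3:y}
piece 5:z — minimal
minimal pieces: {0:b, 2:a, 5:z}
ways to finish when only these pieces remain (= sum over removing one remaining piece with nothing left below it):
  1 left: {1}→1  {4}→1  {5}→1
  2 left: {0,1}→1  {1,4}→2  {1,5}→2  {3,4}→1  {4,5}→2
  3 left: {0,1,4}→3  {0,1,5}→3  {1,3,4}→3  {1,4,5}→6  {2,3,4}→1  {3,4,5}→3
  4 left: {0,1,3,4}→6  {0,1,4,5}→12  {1,2,3,4}→4  {1,3,4,5}→12  {2,3,4,5}→4
  placing 0:b first → 20 extensions
  placing 2:a first → 30 extensions
  placing 5:z first → 10 extensions
total linear extensions = 60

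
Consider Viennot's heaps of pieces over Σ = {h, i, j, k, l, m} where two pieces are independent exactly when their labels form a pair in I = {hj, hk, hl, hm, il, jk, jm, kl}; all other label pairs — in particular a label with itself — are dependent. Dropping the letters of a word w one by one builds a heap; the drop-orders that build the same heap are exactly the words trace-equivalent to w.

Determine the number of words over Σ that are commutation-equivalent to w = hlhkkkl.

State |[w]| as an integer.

piece 0:h — minimal
piece 1:l — minimal
piece 2:h rests on {0:h}
piece 3:k — minimal
piece 4:k rests on {3:k}
piece 5:k rests on {4:k}
piece 6:l rests on {1:l}
minimal pieces: {0:h, 1:l, 3:k}
ways to finish when only these pieces remain (= sum over removing one remaining piece with nothing left below it):
  1 left: {2}→1  {5}→1  {6}→1
  2 left: {0,2}→1  {1,6}→1  {2,5}→2  {2,6}→2  {4,5}→1  {5,6}→2
  3 left: {0,2,5}→3  {0,2,6}→3  {1,2,6}→3  {1,5,6}→3  {2,4,5}→3  {2,5,6}→6  {3,4,5}→1  {4,5,6}→3
  4 left: {0,1,2,6}→6  {0,2,4,5}→6  {0,2,5,6}→12  {1,2,5,6}→12  {1,4,5,6}→6  {2,3,4,5}→4  {2,4,5,6}→12  {3,4,5,6}→4
  5 left: {0,1,2,5,6}→30  {0,2,3,4,5}→10  {0,2,4,5,6}→30  {1,2,4,5,6}→30  {1,3,4,5,6}→10  {2,3,4,5,6}→20
  placing 0:h first → 60 extensions
  placing 1:l first → 60 extensions
  placing 3:k first → 90 extensions
total linear extensions = 210

210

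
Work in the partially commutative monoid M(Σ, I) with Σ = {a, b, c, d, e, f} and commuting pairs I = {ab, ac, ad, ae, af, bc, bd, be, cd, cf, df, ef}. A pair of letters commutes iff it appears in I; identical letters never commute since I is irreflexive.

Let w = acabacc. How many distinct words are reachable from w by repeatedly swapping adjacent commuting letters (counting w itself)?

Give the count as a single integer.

140

piece 0:a — minimal
piece 1:c — minimal
piece 2:a rests on {0:a}
piece 3:b — minimal
piece 4:a rests on {2:a}
piece 5:c rests on {1:c}
piece 6:c rests on {5:c}
minimal pieces: {0:a, 1:c, 3:b}
ways to finish when only these pieces remain (= sum over removing one remaining piece with nothing left below it):
  1 left: {3}→1  {4}→1  {6}→1
  2 left: {2,4}→1  {3,4}→2  {3,6}→2  {4,6}→2  {5,6}→1
  3 left: {0,2,4}→1  {1,5,6}→1  {2,3,4}→3  {2,4,6}→3  {3,4,6}→6  {3,5,6}→3  {4,5,6}→3
  4 left: {0,2,3,4}→4  {0,2,4,6}→4  {1,3,5,6}→4  {1,4,5,6}→4  {2,3,4,6}→12  {2,4,5,6}→6  {3,4,5,6}→12
  5 left: {0,2,3,4,6}→20  {0,2,4,5,6}→10  {1,2,4,5,6}→10  {1,3,4,5,6}→20  {2,3,4,5,6}→30
  placing 0:a first → 60 extensions
  placing 1:c first → 60 extensions
  placing 3:b first → 20 extensions
total linear extensions = 140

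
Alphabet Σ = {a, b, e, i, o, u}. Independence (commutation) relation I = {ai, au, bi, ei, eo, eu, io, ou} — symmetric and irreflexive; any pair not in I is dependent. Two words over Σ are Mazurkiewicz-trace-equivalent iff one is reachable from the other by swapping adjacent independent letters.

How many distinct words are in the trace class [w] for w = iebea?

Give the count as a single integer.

piece 0:i — minimal
piece 1:e — minimal
piece 2:b rests on {1:e}
piece 3:e rests on {2:b}
piece 4:a rests on {3:e}
minimal pieces: {0:i, 1:e}
ways to finish when only these pieces remain (= sum over removing one remaining piece with nothing left below it):
  1 left: {0}→1  {4}→1
  2 left: {0,4}→2  {3,4}→1
  3 left: {0,3,4}→3  {2,3,4}→1
  placing 0:i first → 1 extensions
  placing 1:e first → 4 extensions
total linear extensions = 5

5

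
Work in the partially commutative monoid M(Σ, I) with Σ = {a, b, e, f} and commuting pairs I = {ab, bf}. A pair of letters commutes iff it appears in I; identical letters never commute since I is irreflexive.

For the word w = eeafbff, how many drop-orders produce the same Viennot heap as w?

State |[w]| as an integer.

#0=e has no predecessor
#1=e depends on [0:e]
#2=a depends on [1:e]
#3=f depends on [2:a]
#4=b depends on [1:e]
#5=f depends on [3:f]
#6=f depends on [5:f]
sources: [0:e]
N(rest) = Σ N(rest − s) over sources s of rest; N(one piece) = 1:
  size 1 → [4]=1  [6]=1
  size 2 → [4,6]=2  [5,6]=1
  size 3 → [3,5,6]=1  [4,5,6]=3
  size 4 → [2,3,5,6]=1  [3,4,5,6]=4
  size 5 → [2,3,4,5,6]=5
  first=0(e) contributes 5

5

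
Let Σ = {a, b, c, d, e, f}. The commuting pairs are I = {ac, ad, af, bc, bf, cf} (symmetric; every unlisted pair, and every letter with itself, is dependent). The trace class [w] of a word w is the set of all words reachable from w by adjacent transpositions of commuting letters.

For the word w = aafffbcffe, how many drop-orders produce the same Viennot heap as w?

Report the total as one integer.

#0=a has no predecessor
#1=a depends on [0:a]
#2=f has no predecessor
#3=f depends on [2:f]
#4=f depends on [3:f]
#5=b depends on [1:a]
#6=c has no predecessor
#7=f depends on [4:f]
#8=f depends on [7:f]
#9=e depends on [5:b, 6:c, 8:f]
sources: [0:a, 2:f, 6:c]
N(rest) = Σ N(rest − s) over sources s of rest; N(one piece) = 1:
  size 1 → [9]=1
  size 2 → [5,9]=1  [6,9]=1  [8,9]=1
  size 3 → [1,5,9]=1  [5,6,9]=2  [5,8,9]=2  [6,8,9]=2  [7,8,9]=1
  size 4 → [0,1,5,9]=1  [1,5,6,9]=3  [1,5,8,9]=3  [4,7,8,9]=1  [5,6,8,9]=6  [5,7,8,9]=3  [6,7,8,9]=3
  size 5 → [0,1,5,6,9]=4  [0,1,5,8,9]=4  [1,5,6,8,9]=12  [1,5,7,8,9]=6  [3,4,7,8,9]=1  [4,5,7,8,9]=4  [4,6,7,8,9]=4  [5,6,7,8,9]=12
  size 6 → [0,1,5,6,8,9]=20  [0,1,5,7,8,9]=10  [1,4,5,7,8,9]=10  [1,5,6,7,8,9]=30  [2,3,4,7,8,9]=1  [3,4,5,7,8,9]=5  [3,4,6,7,8,9]=5  [4,5,6,7,8,9]=20
  size 7 → [0,1,4,5,7,8,9]=20  [0,1,5,6,7,8,9]=60  [1,3,4,5,7,8,9]=15  [1,4,5,6,7,8,9]=60  [2,3,4,5,7,8,9]=6  [2,3,4,6,7,8,9]=6  [3,4,5,6,7,8,9]=30
  size 8 → [0,1,3,4,5,7,8,9]=35  [0,1,4,5,6,7,8,9]=140  [1,2,3,4,5,7,8,9]=21  [1,3,4,5,6,7,8,9]=105  [2,3,4,5,6,7,8,9]=42
  first=0(a) contributes 168
  first=2(f) contributes 280
  first=6(c) contributes 56
|[w]| = 504

504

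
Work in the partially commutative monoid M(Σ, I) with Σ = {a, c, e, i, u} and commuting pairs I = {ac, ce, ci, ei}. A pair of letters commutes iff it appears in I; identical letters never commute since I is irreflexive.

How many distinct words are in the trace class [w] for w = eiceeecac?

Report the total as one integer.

0(e) covers ∅
1(i) covers ∅
2(c) covers ∅
3(e) covers 0:e
4(e) covers 3:e
5(e) covers 4:e
6(c) covers 2:c
7(a) covers 1:i, 5:e
8(c) covers 6:c
floor of heap: 0:e, 1:i, 2:c
completions by unplaced set U, small U first (add the entries for U minus each lowest piece of U):
  |U|=1: {7}:1  {8}:1
  |U|=2: {1,7}:1  {5,7}:1  {6,8}:1  {7,8}:2
  |U|=3: {1,5,7}:2  {1,7,8}:3  {2,6,8}:1  {4,5,7}:1  {5,7,8}:3  {6,7,8}:3
  |U|=4: {1,4,5,7}:3  {1,5,7,8}:8  {1,6,7,8}:6  {2,6,7,8}:4  {3,4,5,7}:1  {4,5,7,8}:4  {5,6,7,8}:6
  |U|=5: {0,3,4,5,7}:1  {1,2,6,7,8}:10  {1,3,4,5,7}:4  {1,4,5,7,8}:15  {1,5,6,7,8}:20  {2,5,6,7,8}:10  {3,4,5,7,8}:5  {4,5,6,7,8}:10
  |U|=6: {0,1,3,4,5,7}:5  {0,3,4,5,7,8}:6  {1,2,5,6,7,8}:40  {1,3,4,5,7,8}:24  {1,4,5,6,7,8}:45  {2,4,5,6,7,8}:20  {3,4,5,6,7,8}:15
  |U|=7: {0,1,3,4,5,7,8}:35  {0,3,4,5,6,7,8}:21  {1,2,4,5,6,7,8}:105  {1,3,4,5,6,7,8}:84  {2,3,4,5,6,7,8}:35
  start at 0(e): 224
  start at 1(i): 56
  start at 2(c): 140
sum over floor = 420

420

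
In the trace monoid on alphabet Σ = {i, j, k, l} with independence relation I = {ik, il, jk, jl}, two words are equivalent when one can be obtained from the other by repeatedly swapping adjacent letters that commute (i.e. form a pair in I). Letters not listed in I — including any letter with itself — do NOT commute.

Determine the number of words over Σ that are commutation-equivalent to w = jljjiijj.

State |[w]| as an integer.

0(j) covers ∅
1(l) covers ∅
2(j) covers 0:j
3(j) covers 2:j
4(i) covers 3:j
5(i) covers 4:i
6(j) covers 5:i
7(j) covers 6:j
floor of heap: 0:j, 1:l
completions by unplaced set U, small U first (add the entries for U minus each lowest piece of U):
  |U|=1: {1}:1  {7}:1
  |U|=2: {1,7}:2  {6,7}:1
  |U|=3: {1,6,7}:3  {5,6,7}:1
  |U|=4: {1,5,6,7}:4  {4,5,6,7}:1
  |U|=5: {1,4,5,6,7}:5  {3,4,5,6,7}:1
  |U|=6: {1,3,4,5,6,7}:6  {2,3,4,5,6,7}:1
  start at 0(j): 7
  start at 1(l): 1
sum over floor = 8

8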